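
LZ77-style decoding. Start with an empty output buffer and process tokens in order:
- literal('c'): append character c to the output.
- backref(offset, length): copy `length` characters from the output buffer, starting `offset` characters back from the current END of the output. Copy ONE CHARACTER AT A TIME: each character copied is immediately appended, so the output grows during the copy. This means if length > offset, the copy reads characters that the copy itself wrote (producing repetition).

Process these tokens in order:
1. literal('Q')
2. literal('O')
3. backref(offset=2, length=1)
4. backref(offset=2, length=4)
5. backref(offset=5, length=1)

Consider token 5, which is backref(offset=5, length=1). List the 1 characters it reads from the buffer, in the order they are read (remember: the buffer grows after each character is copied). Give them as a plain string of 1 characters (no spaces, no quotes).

Answer: Q

Derivation:
Token 1: literal('Q'). Output: "Q"
Token 2: literal('O'). Output: "QO"
Token 3: backref(off=2, len=1). Copied 'Q' from pos 0. Output: "QOQ"
Token 4: backref(off=2, len=4) (overlapping!). Copied 'OQOQ' from pos 1. Output: "QOQOQOQ"
Token 5: backref(off=5, len=1). Buffer before: "QOQOQOQ" (len 7)
  byte 1: read out[2]='Q', append. Buffer now: "QOQOQOQQ"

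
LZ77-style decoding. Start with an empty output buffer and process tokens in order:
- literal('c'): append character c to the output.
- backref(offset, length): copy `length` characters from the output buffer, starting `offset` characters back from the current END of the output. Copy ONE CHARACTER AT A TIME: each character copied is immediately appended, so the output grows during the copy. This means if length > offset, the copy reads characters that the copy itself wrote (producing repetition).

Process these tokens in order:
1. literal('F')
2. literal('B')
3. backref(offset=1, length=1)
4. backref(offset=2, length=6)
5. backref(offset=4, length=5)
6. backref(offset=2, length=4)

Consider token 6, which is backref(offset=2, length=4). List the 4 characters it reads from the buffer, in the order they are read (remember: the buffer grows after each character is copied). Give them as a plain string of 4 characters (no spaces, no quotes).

Token 1: literal('F'). Output: "F"
Token 2: literal('B'). Output: "FB"
Token 3: backref(off=1, len=1). Copied 'B' from pos 1. Output: "FBB"
Token 4: backref(off=2, len=6) (overlapping!). Copied 'BBBBBB' from pos 1. Output: "FBBBBBBBB"
Token 5: backref(off=4, len=5) (overlapping!). Copied 'BBBBB' from pos 5. Output: "FBBBBBBBBBBBBB"
Token 6: backref(off=2, len=4). Buffer before: "FBBBBBBBBBBBBB" (len 14)
  byte 1: read out[12]='B', append. Buffer now: "FBBBBBBBBBBBBBB"
  byte 2: read out[13]='B', append. Buffer now: "FBBBBBBBBBBBBBBB"
  byte 3: read out[14]='B', append. Buffer now: "FBBBBBBBBBBBBBBBB"
  byte 4: read out[15]='B', append. Buffer now: "FBBBBBBBBBBBBBBBBB"

Answer: BBBB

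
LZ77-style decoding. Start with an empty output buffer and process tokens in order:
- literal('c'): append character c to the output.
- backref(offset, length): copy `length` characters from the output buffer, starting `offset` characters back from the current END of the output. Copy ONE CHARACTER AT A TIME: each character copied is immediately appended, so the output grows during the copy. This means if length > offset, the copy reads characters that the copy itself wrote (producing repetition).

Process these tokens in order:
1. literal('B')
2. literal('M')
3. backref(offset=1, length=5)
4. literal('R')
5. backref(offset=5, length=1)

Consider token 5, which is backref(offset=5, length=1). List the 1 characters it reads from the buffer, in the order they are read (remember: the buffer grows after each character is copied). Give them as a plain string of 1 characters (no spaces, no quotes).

Answer: M

Derivation:
Token 1: literal('B'). Output: "B"
Token 2: literal('M'). Output: "BM"
Token 3: backref(off=1, len=5) (overlapping!). Copied 'MMMMM' from pos 1. Output: "BMMMMMM"
Token 4: literal('R'). Output: "BMMMMMMR"
Token 5: backref(off=5, len=1). Buffer before: "BMMMMMMR" (len 8)
  byte 1: read out[3]='M', append. Buffer now: "BMMMMMMRM"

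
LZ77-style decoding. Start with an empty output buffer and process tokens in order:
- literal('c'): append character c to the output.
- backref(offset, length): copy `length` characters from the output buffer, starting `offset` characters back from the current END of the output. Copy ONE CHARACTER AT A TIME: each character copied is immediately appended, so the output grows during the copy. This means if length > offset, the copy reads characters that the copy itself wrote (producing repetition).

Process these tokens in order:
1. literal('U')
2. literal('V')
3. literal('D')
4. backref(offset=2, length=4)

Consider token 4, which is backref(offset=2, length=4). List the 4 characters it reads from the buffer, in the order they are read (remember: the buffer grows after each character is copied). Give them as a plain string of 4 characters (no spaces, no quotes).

Answer: VDVD

Derivation:
Token 1: literal('U'). Output: "U"
Token 2: literal('V'). Output: "UV"
Token 3: literal('D'). Output: "UVD"
Token 4: backref(off=2, len=4). Buffer before: "UVD" (len 3)
  byte 1: read out[1]='V', append. Buffer now: "UVDV"
  byte 2: read out[2]='D', append. Buffer now: "UVDVD"
  byte 3: read out[3]='V', append. Buffer now: "UVDVDV"
  byte 4: read out[4]='D', append. Buffer now: "UVDVDVD"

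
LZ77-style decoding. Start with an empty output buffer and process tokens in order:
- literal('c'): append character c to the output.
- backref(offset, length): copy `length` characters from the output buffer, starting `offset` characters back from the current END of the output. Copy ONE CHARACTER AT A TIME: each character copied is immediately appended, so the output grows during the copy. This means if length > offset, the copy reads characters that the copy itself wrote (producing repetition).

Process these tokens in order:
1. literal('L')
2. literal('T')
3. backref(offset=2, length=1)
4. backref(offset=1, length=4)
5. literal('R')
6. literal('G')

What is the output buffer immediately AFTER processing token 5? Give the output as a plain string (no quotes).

Token 1: literal('L'). Output: "L"
Token 2: literal('T'). Output: "LT"
Token 3: backref(off=2, len=1). Copied 'L' from pos 0. Output: "LTL"
Token 4: backref(off=1, len=4) (overlapping!). Copied 'LLLL' from pos 2. Output: "LTLLLLL"
Token 5: literal('R'). Output: "LTLLLLLR"

Answer: LTLLLLLR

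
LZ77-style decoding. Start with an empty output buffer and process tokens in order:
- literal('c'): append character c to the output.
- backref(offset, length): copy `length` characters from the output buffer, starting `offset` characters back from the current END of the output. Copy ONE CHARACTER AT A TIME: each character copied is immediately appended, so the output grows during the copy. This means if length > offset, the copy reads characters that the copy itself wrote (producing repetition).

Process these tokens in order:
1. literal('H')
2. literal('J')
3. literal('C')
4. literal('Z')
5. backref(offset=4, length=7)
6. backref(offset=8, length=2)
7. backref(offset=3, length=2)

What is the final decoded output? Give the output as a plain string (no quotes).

Answer: HJCZHJCZHJCZHCZ

Derivation:
Token 1: literal('H'). Output: "H"
Token 2: literal('J'). Output: "HJ"
Token 3: literal('C'). Output: "HJC"
Token 4: literal('Z'). Output: "HJCZ"
Token 5: backref(off=4, len=7) (overlapping!). Copied 'HJCZHJC' from pos 0. Output: "HJCZHJCZHJC"
Token 6: backref(off=8, len=2). Copied 'ZH' from pos 3. Output: "HJCZHJCZHJCZH"
Token 7: backref(off=3, len=2). Copied 'CZ' from pos 10. Output: "HJCZHJCZHJCZHCZ"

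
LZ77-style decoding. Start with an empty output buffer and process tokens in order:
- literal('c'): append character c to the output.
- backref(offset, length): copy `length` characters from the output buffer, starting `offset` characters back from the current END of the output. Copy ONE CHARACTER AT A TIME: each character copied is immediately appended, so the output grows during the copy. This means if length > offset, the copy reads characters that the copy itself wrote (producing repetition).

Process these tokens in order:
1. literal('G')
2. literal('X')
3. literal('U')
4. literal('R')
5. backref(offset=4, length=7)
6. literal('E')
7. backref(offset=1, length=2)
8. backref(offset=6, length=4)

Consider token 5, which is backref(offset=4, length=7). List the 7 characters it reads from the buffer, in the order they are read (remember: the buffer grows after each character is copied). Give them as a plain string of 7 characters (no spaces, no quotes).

Answer: GXURGXU

Derivation:
Token 1: literal('G'). Output: "G"
Token 2: literal('X'). Output: "GX"
Token 3: literal('U'). Output: "GXU"
Token 4: literal('R'). Output: "GXUR"
Token 5: backref(off=4, len=7). Buffer before: "GXUR" (len 4)
  byte 1: read out[0]='G', append. Buffer now: "GXURG"
  byte 2: read out[1]='X', append. Buffer now: "GXURGX"
  byte 3: read out[2]='U', append. Buffer now: "GXURGXU"
  byte 4: read out[3]='R', append. Buffer now: "GXURGXUR"
  byte 5: read out[4]='G', append. Buffer now: "GXURGXURG"
  byte 6: read out[5]='X', append. Buffer now: "GXURGXURGX"
  byte 7: read out[6]='U', append. Buffer now: "GXURGXURGXU"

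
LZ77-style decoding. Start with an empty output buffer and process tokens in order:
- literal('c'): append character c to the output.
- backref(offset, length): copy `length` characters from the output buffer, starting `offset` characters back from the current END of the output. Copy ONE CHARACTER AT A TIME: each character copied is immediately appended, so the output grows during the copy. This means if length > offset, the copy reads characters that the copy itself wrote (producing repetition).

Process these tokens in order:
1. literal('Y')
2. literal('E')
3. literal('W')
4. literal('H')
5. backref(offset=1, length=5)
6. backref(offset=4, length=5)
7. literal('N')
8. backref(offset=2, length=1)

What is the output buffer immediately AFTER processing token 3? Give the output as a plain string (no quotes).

Token 1: literal('Y'). Output: "Y"
Token 2: literal('E'). Output: "YE"
Token 3: literal('W'). Output: "YEW"

Answer: YEW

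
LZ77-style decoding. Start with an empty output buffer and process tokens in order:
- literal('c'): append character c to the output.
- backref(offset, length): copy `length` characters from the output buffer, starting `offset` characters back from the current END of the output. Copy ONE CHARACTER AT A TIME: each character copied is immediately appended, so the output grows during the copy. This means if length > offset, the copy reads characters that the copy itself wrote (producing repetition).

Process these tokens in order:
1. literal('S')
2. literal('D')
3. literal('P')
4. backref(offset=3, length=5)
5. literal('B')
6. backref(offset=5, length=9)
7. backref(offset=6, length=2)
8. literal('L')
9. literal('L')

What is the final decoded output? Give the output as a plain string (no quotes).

Answer: SDPSDPSDBDPSDBDPSDDBLL

Derivation:
Token 1: literal('S'). Output: "S"
Token 2: literal('D'). Output: "SD"
Token 3: literal('P'). Output: "SDP"
Token 4: backref(off=3, len=5) (overlapping!). Copied 'SDPSD' from pos 0. Output: "SDPSDPSD"
Token 5: literal('B'). Output: "SDPSDPSDB"
Token 6: backref(off=5, len=9) (overlapping!). Copied 'DPSDBDPSD' from pos 4. Output: "SDPSDPSDBDPSDBDPSD"
Token 7: backref(off=6, len=2). Copied 'DB' from pos 12. Output: "SDPSDPSDBDPSDBDPSDDB"
Token 8: literal('L'). Output: "SDPSDPSDBDPSDBDPSDDBL"
Token 9: literal('L'). Output: "SDPSDPSDBDPSDBDPSDDBLL"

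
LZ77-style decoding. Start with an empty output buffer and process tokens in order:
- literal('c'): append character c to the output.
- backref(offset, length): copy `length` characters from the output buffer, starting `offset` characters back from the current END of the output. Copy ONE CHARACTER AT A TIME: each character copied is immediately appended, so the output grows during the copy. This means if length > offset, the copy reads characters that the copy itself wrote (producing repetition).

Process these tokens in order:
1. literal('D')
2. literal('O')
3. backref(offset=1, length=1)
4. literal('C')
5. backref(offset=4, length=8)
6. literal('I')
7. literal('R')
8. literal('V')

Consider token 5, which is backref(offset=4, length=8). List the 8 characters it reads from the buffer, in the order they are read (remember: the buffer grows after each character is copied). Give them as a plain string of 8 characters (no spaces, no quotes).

Token 1: literal('D'). Output: "D"
Token 2: literal('O'). Output: "DO"
Token 3: backref(off=1, len=1). Copied 'O' from pos 1. Output: "DOO"
Token 4: literal('C'). Output: "DOOC"
Token 5: backref(off=4, len=8). Buffer before: "DOOC" (len 4)
  byte 1: read out[0]='D', append. Buffer now: "DOOCD"
  byte 2: read out[1]='O', append. Buffer now: "DOOCDO"
  byte 3: read out[2]='O', append. Buffer now: "DOOCDOO"
  byte 4: read out[3]='C', append. Buffer now: "DOOCDOOC"
  byte 5: read out[4]='D', append. Buffer now: "DOOCDOOCD"
  byte 6: read out[5]='O', append. Buffer now: "DOOCDOOCDO"
  byte 7: read out[6]='O', append. Buffer now: "DOOCDOOCDOO"
  byte 8: read out[7]='C', append. Buffer now: "DOOCDOOCDOOC"

Answer: DOOCDOOC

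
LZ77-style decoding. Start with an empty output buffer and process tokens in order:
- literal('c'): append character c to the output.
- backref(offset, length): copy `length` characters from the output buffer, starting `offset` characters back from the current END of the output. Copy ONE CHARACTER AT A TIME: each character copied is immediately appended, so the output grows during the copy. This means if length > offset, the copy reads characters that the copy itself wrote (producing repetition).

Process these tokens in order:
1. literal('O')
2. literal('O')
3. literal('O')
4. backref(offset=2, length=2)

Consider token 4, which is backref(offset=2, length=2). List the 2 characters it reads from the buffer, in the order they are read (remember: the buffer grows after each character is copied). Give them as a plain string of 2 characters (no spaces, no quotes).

Answer: OO

Derivation:
Token 1: literal('O'). Output: "O"
Token 2: literal('O'). Output: "OO"
Token 3: literal('O'). Output: "OOO"
Token 4: backref(off=2, len=2). Buffer before: "OOO" (len 3)
  byte 1: read out[1]='O', append. Buffer now: "OOOO"
  byte 2: read out[2]='O', append. Buffer now: "OOOOO"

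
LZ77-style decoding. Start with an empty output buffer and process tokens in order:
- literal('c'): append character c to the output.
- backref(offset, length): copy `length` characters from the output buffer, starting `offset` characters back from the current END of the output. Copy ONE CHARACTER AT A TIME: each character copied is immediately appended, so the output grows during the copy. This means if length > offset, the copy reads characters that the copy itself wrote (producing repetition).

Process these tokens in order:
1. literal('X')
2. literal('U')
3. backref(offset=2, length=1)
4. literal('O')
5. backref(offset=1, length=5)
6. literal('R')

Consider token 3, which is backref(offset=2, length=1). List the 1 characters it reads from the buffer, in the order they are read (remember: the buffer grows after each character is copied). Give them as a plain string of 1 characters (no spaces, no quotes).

Answer: X

Derivation:
Token 1: literal('X'). Output: "X"
Token 2: literal('U'). Output: "XU"
Token 3: backref(off=2, len=1). Buffer before: "XU" (len 2)
  byte 1: read out[0]='X', append. Buffer now: "XUX"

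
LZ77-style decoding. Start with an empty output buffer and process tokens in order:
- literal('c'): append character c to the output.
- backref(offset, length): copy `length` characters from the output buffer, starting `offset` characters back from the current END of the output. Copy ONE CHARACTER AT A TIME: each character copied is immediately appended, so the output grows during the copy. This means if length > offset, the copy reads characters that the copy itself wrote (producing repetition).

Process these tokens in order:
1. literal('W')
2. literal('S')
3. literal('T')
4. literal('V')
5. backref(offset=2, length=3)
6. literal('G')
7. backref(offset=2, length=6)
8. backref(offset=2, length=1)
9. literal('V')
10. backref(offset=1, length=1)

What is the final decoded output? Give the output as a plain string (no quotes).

Token 1: literal('W'). Output: "W"
Token 2: literal('S'). Output: "WS"
Token 3: literal('T'). Output: "WST"
Token 4: literal('V'). Output: "WSTV"
Token 5: backref(off=2, len=3) (overlapping!). Copied 'TVT' from pos 2. Output: "WSTVTVT"
Token 6: literal('G'). Output: "WSTVTVTG"
Token 7: backref(off=2, len=6) (overlapping!). Copied 'TGTGTG' from pos 6. Output: "WSTVTVTGTGTGTG"
Token 8: backref(off=2, len=1). Copied 'T' from pos 12. Output: "WSTVTVTGTGTGTGT"
Token 9: literal('V'). Output: "WSTVTVTGTGTGTGTV"
Token 10: backref(off=1, len=1). Copied 'V' from pos 15. Output: "WSTVTVTGTGTGTGTVV"

Answer: WSTVTVTGTGTGTGTVV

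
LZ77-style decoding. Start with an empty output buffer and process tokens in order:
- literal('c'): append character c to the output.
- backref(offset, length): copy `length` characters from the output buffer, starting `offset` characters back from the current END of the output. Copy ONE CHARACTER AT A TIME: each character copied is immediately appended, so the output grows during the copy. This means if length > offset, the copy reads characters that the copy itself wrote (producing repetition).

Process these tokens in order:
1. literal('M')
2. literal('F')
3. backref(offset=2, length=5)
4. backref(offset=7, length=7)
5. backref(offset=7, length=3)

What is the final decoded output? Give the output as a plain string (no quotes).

Answer: MFMFMFMMFMFMFMMFM

Derivation:
Token 1: literal('M'). Output: "M"
Token 2: literal('F'). Output: "MF"
Token 3: backref(off=2, len=5) (overlapping!). Copied 'MFMFM' from pos 0. Output: "MFMFMFM"
Token 4: backref(off=7, len=7). Copied 'MFMFMFM' from pos 0. Output: "MFMFMFMMFMFMFM"
Token 5: backref(off=7, len=3). Copied 'MFM' from pos 7. Output: "MFMFMFMMFMFMFMMFM"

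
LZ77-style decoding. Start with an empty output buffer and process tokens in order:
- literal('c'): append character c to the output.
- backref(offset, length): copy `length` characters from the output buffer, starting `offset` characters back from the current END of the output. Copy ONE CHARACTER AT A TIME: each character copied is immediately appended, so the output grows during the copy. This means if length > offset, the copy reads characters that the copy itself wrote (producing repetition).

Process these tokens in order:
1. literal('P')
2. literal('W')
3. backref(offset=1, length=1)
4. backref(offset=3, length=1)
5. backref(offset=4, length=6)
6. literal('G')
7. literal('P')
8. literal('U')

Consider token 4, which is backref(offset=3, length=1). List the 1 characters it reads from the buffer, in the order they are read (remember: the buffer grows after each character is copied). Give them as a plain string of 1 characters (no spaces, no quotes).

Token 1: literal('P'). Output: "P"
Token 2: literal('W'). Output: "PW"
Token 3: backref(off=1, len=1). Copied 'W' from pos 1. Output: "PWW"
Token 4: backref(off=3, len=1). Buffer before: "PWW" (len 3)
  byte 1: read out[0]='P', append. Buffer now: "PWWP"

Answer: P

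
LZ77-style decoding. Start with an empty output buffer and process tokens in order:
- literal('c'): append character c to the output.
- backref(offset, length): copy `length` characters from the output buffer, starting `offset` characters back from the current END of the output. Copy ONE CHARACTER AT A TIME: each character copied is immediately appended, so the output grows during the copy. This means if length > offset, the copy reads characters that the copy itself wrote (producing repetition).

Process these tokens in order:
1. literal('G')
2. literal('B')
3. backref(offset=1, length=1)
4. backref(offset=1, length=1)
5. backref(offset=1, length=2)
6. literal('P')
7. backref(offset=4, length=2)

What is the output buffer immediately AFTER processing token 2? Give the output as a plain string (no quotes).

Token 1: literal('G'). Output: "G"
Token 2: literal('B'). Output: "GB"

Answer: GB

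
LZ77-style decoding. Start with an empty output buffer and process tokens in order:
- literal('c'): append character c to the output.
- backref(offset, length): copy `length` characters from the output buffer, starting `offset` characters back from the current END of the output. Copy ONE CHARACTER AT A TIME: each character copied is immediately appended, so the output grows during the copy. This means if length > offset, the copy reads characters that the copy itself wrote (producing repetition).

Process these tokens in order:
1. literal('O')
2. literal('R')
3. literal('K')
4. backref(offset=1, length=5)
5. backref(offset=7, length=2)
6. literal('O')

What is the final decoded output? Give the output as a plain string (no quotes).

Token 1: literal('O'). Output: "O"
Token 2: literal('R'). Output: "OR"
Token 3: literal('K'). Output: "ORK"
Token 4: backref(off=1, len=5) (overlapping!). Copied 'KKKKK' from pos 2. Output: "ORKKKKKK"
Token 5: backref(off=7, len=2). Copied 'RK' from pos 1. Output: "ORKKKKKKRK"
Token 6: literal('O'). Output: "ORKKKKKKRKO"

Answer: ORKKKKKKRKO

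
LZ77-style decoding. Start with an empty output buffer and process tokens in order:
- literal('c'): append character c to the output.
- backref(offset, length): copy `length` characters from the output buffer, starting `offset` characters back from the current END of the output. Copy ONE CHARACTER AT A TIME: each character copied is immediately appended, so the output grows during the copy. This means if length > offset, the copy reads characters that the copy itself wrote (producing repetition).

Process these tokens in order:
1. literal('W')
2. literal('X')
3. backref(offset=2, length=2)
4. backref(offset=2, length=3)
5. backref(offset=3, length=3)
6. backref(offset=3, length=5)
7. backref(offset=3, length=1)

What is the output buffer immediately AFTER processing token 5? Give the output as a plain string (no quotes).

Answer: WXWXWXWWXW

Derivation:
Token 1: literal('W'). Output: "W"
Token 2: literal('X'). Output: "WX"
Token 3: backref(off=2, len=2). Copied 'WX' from pos 0. Output: "WXWX"
Token 4: backref(off=2, len=3) (overlapping!). Copied 'WXW' from pos 2. Output: "WXWXWXW"
Token 5: backref(off=3, len=3). Copied 'WXW' from pos 4. Output: "WXWXWXWWXW"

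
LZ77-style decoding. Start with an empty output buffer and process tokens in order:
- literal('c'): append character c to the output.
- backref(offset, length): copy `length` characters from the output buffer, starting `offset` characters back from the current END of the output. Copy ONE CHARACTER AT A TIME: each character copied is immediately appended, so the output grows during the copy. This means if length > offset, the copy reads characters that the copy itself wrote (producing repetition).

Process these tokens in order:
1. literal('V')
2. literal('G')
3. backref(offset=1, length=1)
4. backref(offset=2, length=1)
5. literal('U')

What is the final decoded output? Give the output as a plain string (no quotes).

Answer: VGGGU

Derivation:
Token 1: literal('V'). Output: "V"
Token 2: literal('G'). Output: "VG"
Token 3: backref(off=1, len=1). Copied 'G' from pos 1. Output: "VGG"
Token 4: backref(off=2, len=1). Copied 'G' from pos 1. Output: "VGGG"
Token 5: literal('U'). Output: "VGGGU"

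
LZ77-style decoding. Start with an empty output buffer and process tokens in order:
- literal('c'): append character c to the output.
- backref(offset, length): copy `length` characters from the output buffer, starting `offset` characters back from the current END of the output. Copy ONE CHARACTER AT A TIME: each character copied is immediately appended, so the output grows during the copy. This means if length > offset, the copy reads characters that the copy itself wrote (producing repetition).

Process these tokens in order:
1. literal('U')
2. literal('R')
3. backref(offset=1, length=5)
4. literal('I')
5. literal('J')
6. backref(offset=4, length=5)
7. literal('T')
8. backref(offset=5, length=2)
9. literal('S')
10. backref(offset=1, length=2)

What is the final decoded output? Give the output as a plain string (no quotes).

Token 1: literal('U'). Output: "U"
Token 2: literal('R'). Output: "UR"
Token 3: backref(off=1, len=5) (overlapping!). Copied 'RRRRR' from pos 1. Output: "URRRRRR"
Token 4: literal('I'). Output: "URRRRRRI"
Token 5: literal('J'). Output: "URRRRRRIJ"
Token 6: backref(off=4, len=5) (overlapping!). Copied 'RRIJR' from pos 5. Output: "URRRRRRIJRRIJR"
Token 7: literal('T'). Output: "URRRRRRIJRRIJRT"
Token 8: backref(off=5, len=2). Copied 'RI' from pos 10. Output: "URRRRRRIJRRIJRTRI"
Token 9: literal('S'). Output: "URRRRRRIJRRIJRTRIS"
Token 10: backref(off=1, len=2) (overlapping!). Copied 'SS' from pos 17. Output: "URRRRRRIJRRIJRTRISSS"

Answer: URRRRRRIJRRIJRTRISSS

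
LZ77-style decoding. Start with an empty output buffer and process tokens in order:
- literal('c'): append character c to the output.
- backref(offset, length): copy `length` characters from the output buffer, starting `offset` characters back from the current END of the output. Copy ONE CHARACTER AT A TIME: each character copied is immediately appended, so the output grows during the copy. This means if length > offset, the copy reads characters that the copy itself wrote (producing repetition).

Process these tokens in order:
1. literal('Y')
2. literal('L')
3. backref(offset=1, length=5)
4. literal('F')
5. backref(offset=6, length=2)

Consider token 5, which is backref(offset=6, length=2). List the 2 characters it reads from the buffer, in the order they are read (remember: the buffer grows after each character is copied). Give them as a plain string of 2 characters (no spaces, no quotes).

Token 1: literal('Y'). Output: "Y"
Token 2: literal('L'). Output: "YL"
Token 3: backref(off=1, len=5) (overlapping!). Copied 'LLLLL' from pos 1. Output: "YLLLLLL"
Token 4: literal('F'). Output: "YLLLLLLF"
Token 5: backref(off=6, len=2). Buffer before: "YLLLLLLF" (len 8)
  byte 1: read out[2]='L', append. Buffer now: "YLLLLLLFL"
  byte 2: read out[3]='L', append. Buffer now: "YLLLLLLFLL"

Answer: LL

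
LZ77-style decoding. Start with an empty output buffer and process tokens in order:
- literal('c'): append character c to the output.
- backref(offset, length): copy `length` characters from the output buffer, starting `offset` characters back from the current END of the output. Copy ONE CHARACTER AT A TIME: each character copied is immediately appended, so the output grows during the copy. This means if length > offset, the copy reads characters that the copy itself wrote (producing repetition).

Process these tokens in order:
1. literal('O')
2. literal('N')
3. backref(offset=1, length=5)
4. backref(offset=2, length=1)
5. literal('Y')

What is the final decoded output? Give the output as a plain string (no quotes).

Answer: ONNNNNNNY

Derivation:
Token 1: literal('O'). Output: "O"
Token 2: literal('N'). Output: "ON"
Token 3: backref(off=1, len=5) (overlapping!). Copied 'NNNNN' from pos 1. Output: "ONNNNNN"
Token 4: backref(off=2, len=1). Copied 'N' from pos 5. Output: "ONNNNNNN"
Token 5: literal('Y'). Output: "ONNNNNNNY"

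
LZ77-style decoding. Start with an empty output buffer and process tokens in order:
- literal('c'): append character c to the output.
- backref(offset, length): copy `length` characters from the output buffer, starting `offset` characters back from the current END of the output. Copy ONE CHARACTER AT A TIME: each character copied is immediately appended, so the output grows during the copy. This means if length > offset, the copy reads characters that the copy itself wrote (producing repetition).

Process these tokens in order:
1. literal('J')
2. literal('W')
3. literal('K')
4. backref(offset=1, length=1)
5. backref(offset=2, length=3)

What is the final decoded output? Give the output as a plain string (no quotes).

Token 1: literal('J'). Output: "J"
Token 2: literal('W'). Output: "JW"
Token 3: literal('K'). Output: "JWK"
Token 4: backref(off=1, len=1). Copied 'K' from pos 2. Output: "JWKK"
Token 5: backref(off=2, len=3) (overlapping!). Copied 'KKK' from pos 2. Output: "JWKKKKK"

Answer: JWKKKKK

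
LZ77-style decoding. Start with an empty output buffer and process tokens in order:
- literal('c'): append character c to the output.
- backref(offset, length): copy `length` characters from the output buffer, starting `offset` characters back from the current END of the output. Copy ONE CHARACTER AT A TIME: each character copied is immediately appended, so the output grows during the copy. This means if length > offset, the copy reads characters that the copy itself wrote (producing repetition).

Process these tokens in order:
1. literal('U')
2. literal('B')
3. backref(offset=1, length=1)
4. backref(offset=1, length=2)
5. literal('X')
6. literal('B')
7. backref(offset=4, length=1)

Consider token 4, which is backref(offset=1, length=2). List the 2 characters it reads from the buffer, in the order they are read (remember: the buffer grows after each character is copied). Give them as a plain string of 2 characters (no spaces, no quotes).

Answer: BB

Derivation:
Token 1: literal('U'). Output: "U"
Token 2: literal('B'). Output: "UB"
Token 3: backref(off=1, len=1). Copied 'B' from pos 1. Output: "UBB"
Token 4: backref(off=1, len=2). Buffer before: "UBB" (len 3)
  byte 1: read out[2]='B', append. Buffer now: "UBBB"
  byte 2: read out[3]='B', append. Buffer now: "UBBBB"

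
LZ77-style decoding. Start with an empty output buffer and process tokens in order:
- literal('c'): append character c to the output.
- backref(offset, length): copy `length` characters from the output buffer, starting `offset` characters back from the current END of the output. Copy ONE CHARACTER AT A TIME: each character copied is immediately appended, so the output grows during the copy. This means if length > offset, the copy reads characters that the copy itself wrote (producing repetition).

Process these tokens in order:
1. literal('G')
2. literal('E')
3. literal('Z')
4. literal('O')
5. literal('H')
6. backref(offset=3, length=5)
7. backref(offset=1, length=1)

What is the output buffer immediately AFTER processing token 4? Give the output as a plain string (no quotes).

Token 1: literal('G'). Output: "G"
Token 2: literal('E'). Output: "GE"
Token 3: literal('Z'). Output: "GEZ"
Token 4: literal('O'). Output: "GEZO"

Answer: GEZO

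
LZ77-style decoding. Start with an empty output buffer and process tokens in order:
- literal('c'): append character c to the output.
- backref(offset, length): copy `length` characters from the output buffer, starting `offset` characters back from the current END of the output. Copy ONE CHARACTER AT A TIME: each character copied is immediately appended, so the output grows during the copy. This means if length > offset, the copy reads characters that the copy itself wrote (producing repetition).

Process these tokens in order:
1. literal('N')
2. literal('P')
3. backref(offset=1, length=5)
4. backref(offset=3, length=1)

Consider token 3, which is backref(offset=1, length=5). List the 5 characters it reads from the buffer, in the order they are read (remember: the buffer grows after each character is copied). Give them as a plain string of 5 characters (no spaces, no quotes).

Token 1: literal('N'). Output: "N"
Token 2: literal('P'). Output: "NP"
Token 3: backref(off=1, len=5). Buffer before: "NP" (len 2)
  byte 1: read out[1]='P', append. Buffer now: "NPP"
  byte 2: read out[2]='P', append. Buffer now: "NPPP"
  byte 3: read out[3]='P', append. Buffer now: "NPPPP"
  byte 4: read out[4]='P', append. Buffer now: "NPPPPP"
  byte 5: read out[5]='P', append. Buffer now: "NPPPPPP"

Answer: PPPPP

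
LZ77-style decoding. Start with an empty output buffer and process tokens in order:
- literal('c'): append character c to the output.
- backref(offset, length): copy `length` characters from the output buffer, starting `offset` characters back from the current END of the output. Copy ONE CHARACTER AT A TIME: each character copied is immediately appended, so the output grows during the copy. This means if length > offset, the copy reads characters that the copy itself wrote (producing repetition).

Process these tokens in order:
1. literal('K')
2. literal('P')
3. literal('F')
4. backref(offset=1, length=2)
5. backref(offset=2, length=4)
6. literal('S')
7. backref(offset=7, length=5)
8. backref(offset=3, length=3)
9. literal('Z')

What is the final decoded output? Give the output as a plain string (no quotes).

Answer: KPFFFFFFFSFFFFFFFFZ

Derivation:
Token 1: literal('K'). Output: "K"
Token 2: literal('P'). Output: "KP"
Token 3: literal('F'). Output: "KPF"
Token 4: backref(off=1, len=2) (overlapping!). Copied 'FF' from pos 2. Output: "KPFFF"
Token 5: backref(off=2, len=4) (overlapping!). Copied 'FFFF' from pos 3. Output: "KPFFFFFFF"
Token 6: literal('S'). Output: "KPFFFFFFFS"
Token 7: backref(off=7, len=5). Copied 'FFFFF' from pos 3. Output: "KPFFFFFFFSFFFFF"
Token 8: backref(off=3, len=3). Copied 'FFF' from pos 12. Output: "KPFFFFFFFSFFFFFFFF"
Token 9: literal('Z'). Output: "KPFFFFFFFSFFFFFFFFZ"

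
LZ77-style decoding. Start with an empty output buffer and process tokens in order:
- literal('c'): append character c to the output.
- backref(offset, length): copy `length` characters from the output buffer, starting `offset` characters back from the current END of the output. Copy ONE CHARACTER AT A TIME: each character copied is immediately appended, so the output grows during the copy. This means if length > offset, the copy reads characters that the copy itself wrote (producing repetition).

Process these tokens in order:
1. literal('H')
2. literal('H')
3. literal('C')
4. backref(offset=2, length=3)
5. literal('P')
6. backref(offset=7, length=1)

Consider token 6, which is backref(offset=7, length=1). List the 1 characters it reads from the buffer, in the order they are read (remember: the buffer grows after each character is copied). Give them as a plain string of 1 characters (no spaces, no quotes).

Token 1: literal('H'). Output: "H"
Token 2: literal('H'). Output: "HH"
Token 3: literal('C'). Output: "HHC"
Token 4: backref(off=2, len=3) (overlapping!). Copied 'HCH' from pos 1. Output: "HHCHCH"
Token 5: literal('P'). Output: "HHCHCHP"
Token 6: backref(off=7, len=1). Buffer before: "HHCHCHP" (len 7)
  byte 1: read out[0]='H', append. Buffer now: "HHCHCHPH"

Answer: H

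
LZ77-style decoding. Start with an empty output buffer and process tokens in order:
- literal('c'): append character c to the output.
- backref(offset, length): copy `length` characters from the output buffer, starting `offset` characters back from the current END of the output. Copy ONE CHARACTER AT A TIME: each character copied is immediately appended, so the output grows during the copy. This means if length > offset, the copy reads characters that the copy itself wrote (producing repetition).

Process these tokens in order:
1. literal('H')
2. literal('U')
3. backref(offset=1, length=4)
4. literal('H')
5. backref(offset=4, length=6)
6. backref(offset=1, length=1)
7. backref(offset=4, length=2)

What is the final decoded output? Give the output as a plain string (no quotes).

Answer: HUUUUUHUUUHUUUHU

Derivation:
Token 1: literal('H'). Output: "H"
Token 2: literal('U'). Output: "HU"
Token 3: backref(off=1, len=4) (overlapping!). Copied 'UUUU' from pos 1. Output: "HUUUUU"
Token 4: literal('H'). Output: "HUUUUUH"
Token 5: backref(off=4, len=6) (overlapping!). Copied 'UUUHUU' from pos 3. Output: "HUUUUUHUUUHUU"
Token 6: backref(off=1, len=1). Copied 'U' from pos 12. Output: "HUUUUUHUUUHUUU"
Token 7: backref(off=4, len=2). Copied 'HU' from pos 10. Output: "HUUUUUHUUUHUUUHU"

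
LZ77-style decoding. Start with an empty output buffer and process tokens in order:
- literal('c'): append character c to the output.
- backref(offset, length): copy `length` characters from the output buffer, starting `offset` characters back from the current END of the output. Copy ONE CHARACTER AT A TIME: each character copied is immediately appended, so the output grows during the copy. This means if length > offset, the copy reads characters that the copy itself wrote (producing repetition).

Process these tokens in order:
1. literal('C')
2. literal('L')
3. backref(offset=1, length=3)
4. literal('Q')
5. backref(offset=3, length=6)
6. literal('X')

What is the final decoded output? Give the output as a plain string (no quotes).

Answer: CLLLLQLLQLLQX

Derivation:
Token 1: literal('C'). Output: "C"
Token 2: literal('L'). Output: "CL"
Token 3: backref(off=1, len=3) (overlapping!). Copied 'LLL' from pos 1. Output: "CLLLL"
Token 4: literal('Q'). Output: "CLLLLQ"
Token 5: backref(off=3, len=6) (overlapping!). Copied 'LLQLLQ' from pos 3. Output: "CLLLLQLLQLLQ"
Token 6: literal('X'). Output: "CLLLLQLLQLLQX"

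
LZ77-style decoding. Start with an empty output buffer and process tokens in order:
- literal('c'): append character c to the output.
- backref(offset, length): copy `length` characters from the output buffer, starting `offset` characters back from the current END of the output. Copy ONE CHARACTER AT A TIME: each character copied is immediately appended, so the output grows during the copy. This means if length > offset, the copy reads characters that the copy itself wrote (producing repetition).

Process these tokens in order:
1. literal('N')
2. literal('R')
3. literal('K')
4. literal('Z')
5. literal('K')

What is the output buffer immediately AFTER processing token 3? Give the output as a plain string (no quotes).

Token 1: literal('N'). Output: "N"
Token 2: literal('R'). Output: "NR"
Token 3: literal('K'). Output: "NRK"

Answer: NRK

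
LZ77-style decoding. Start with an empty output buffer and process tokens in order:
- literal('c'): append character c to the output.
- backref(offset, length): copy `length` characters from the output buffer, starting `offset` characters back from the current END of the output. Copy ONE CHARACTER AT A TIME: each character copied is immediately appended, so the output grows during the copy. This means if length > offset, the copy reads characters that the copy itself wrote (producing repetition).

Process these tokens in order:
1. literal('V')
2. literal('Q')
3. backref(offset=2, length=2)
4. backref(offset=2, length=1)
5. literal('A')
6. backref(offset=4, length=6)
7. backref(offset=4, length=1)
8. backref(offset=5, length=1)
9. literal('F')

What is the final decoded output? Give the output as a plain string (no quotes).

Answer: VQVQVAVQVAVQVVF

Derivation:
Token 1: literal('V'). Output: "V"
Token 2: literal('Q'). Output: "VQ"
Token 3: backref(off=2, len=2). Copied 'VQ' from pos 0. Output: "VQVQ"
Token 4: backref(off=2, len=1). Copied 'V' from pos 2. Output: "VQVQV"
Token 5: literal('A'). Output: "VQVQVA"
Token 6: backref(off=4, len=6) (overlapping!). Copied 'VQVAVQ' from pos 2. Output: "VQVQVAVQVAVQ"
Token 7: backref(off=4, len=1). Copied 'V' from pos 8. Output: "VQVQVAVQVAVQV"
Token 8: backref(off=5, len=1). Copied 'V' from pos 8. Output: "VQVQVAVQVAVQVV"
Token 9: literal('F'). Output: "VQVQVAVQVAVQVVF"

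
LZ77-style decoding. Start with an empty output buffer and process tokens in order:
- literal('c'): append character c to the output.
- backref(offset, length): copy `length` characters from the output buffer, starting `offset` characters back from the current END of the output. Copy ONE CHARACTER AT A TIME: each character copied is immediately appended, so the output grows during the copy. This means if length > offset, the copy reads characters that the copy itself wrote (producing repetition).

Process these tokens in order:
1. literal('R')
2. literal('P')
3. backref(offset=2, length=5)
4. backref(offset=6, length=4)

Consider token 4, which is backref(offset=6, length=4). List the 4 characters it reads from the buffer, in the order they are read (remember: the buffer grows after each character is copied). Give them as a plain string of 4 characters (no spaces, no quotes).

Token 1: literal('R'). Output: "R"
Token 2: literal('P'). Output: "RP"
Token 3: backref(off=2, len=5) (overlapping!). Copied 'RPRPR' from pos 0. Output: "RPRPRPR"
Token 4: backref(off=6, len=4). Buffer before: "RPRPRPR" (len 7)
  byte 1: read out[1]='P', append. Buffer now: "RPRPRPRP"
  byte 2: read out[2]='R', append. Buffer now: "RPRPRPRPR"
  byte 3: read out[3]='P', append. Buffer now: "RPRPRPRPRP"
  byte 4: read out[4]='R', append. Buffer now: "RPRPRPRPRPR"

Answer: PRPR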